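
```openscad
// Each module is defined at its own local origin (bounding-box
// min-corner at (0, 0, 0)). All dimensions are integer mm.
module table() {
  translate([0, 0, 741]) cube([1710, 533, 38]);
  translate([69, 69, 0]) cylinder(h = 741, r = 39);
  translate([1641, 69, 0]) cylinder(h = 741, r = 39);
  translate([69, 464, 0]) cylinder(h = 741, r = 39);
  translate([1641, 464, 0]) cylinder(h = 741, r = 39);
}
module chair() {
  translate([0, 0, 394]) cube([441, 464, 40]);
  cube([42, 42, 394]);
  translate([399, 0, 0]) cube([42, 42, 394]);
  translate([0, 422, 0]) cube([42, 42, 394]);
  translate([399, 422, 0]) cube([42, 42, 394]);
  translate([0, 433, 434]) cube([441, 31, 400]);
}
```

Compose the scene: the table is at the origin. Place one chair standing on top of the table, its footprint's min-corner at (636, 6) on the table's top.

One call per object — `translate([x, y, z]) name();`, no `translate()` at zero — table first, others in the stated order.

table();
translate([636, 6, 779]) chair();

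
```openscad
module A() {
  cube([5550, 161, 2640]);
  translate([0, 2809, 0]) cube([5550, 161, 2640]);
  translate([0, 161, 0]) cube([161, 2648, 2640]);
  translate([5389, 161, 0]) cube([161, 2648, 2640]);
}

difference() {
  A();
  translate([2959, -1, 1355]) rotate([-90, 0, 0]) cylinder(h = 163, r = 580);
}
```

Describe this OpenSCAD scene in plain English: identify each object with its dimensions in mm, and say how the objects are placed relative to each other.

A is the wall frame of a small rectangular building: four walls, each 2640 mm tall and 161 mm thick, enclosing a footprint 5550 mm (x) by 2970 mm (y) outside-to-outside, with no floor or roof. The front and back walls (the −y and +y sides) span the full width; the two side walls fit between them.

The house frame has a circular hole of radius 580 mm through its front wall, centred at (x = 2959, z = 1355).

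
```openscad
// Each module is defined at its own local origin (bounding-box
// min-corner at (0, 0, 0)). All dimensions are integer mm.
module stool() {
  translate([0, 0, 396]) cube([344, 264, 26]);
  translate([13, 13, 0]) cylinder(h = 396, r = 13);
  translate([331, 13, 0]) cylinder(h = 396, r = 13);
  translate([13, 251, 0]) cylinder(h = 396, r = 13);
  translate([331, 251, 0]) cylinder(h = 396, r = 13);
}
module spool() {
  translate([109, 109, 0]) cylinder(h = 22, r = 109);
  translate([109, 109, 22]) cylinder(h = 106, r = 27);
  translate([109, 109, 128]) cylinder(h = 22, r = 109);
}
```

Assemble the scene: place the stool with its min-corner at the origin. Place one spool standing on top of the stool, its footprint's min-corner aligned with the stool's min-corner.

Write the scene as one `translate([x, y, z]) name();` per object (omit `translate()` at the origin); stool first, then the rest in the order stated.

stool();
translate([0, 0, 422]) spool();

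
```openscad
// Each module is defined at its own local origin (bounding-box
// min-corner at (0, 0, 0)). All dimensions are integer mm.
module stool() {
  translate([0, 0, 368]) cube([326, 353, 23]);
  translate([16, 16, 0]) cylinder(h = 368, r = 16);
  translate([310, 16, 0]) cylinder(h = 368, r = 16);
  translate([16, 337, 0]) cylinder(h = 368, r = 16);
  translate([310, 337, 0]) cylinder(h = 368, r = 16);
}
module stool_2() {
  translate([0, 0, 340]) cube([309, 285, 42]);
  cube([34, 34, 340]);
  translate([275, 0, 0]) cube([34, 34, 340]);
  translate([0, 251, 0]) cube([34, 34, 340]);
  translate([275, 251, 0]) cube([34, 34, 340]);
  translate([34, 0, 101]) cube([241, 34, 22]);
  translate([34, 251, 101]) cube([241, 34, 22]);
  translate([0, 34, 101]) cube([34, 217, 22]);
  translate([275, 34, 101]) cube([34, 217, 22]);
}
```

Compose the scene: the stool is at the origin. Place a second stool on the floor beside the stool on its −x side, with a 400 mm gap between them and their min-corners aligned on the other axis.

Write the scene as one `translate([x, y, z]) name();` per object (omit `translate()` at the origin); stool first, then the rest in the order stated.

stool();
translate([-709, 0, 0]) stool_2();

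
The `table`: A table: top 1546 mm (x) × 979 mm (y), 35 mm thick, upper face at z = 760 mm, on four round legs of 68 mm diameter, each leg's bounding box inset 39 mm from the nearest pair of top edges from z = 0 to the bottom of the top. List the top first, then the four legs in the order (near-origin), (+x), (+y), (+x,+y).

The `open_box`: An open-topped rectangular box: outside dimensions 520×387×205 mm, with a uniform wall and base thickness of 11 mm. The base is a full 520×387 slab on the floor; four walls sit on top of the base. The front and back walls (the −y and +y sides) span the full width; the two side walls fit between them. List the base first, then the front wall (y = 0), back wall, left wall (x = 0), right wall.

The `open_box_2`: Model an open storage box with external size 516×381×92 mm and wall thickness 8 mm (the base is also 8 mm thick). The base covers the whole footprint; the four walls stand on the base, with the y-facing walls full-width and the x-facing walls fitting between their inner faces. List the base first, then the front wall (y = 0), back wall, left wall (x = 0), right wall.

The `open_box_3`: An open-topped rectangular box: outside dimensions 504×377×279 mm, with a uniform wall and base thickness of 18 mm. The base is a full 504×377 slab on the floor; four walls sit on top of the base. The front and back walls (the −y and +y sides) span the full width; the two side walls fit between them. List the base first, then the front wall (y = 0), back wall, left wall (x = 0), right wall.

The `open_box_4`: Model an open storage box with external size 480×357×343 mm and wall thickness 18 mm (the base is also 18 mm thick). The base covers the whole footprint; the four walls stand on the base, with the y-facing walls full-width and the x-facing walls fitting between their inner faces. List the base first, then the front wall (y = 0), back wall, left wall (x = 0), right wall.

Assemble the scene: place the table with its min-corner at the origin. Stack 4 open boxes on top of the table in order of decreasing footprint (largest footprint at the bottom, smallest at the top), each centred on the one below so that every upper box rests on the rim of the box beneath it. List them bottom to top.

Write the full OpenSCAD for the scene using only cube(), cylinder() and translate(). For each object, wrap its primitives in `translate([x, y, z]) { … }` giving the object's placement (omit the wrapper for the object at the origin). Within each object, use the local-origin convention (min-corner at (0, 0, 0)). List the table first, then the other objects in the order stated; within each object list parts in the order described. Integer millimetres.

translate([0, 0, 725]) cube([1546, 979, 35]);
translate([73, 73, 0]) cylinder(h = 725, r = 34);
translate([1473, 73, 0]) cylinder(h = 725, r = 34);
translate([73, 906, 0]) cylinder(h = 725, r = 34);
translate([1473, 906, 0]) cylinder(h = 725, r = 34);
translate([513, 296, 760]) {
  cube([520, 387, 11]);
  translate([0, 0, 11]) cube([520, 11, 194]);
  translate([0, 376, 11]) cube([520, 11, 194]);
  translate([0, 11, 11]) cube([11, 365, 194]);
  translate([509, 11, 11]) cube([11, 365, 194]);
}
translate([515, 299, 965]) {
  cube([516, 381, 8]);
  translate([0, 0, 8]) cube([516, 8, 84]);
  translate([0, 373, 8]) cube([516, 8, 84]);
  translate([0, 8, 8]) cube([8, 365, 84]);
  translate([508, 8, 8]) cube([8, 365, 84]);
}
translate([521, 301, 1057]) {
  cube([504, 377, 18]);
  translate([0, 0, 18]) cube([504, 18, 261]);
  translate([0, 359, 18]) cube([504, 18, 261]);
  translate([0, 18, 18]) cube([18, 341, 261]);
  translate([486, 18, 18]) cube([18, 341, 261]);
}
translate([533, 311, 1336]) {
  cube([480, 357, 18]);
  translate([0, 0, 18]) cube([480, 18, 325]);
  translate([0, 339, 18]) cube([480, 18, 325]);
  translate([0, 18, 18]) cube([18, 321, 325]);
  translate([462, 18, 18]) cube([18, 321, 325]);
}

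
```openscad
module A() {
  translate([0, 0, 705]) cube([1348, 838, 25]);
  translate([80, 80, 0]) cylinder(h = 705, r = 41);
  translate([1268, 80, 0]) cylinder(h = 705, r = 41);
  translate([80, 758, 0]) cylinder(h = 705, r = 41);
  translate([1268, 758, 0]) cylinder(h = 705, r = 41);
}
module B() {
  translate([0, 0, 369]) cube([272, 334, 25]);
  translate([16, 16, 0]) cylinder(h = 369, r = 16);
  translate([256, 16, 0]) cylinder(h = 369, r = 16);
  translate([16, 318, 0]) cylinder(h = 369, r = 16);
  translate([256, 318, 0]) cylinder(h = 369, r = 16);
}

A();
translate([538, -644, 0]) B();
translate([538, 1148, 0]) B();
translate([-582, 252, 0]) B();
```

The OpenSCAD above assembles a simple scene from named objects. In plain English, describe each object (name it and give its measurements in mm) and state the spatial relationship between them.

A is a rectangular dining table. The top is 1348×838×25 mm with its upper surface at z = 730 mm. It stands on four round legs of 82 mm diameter, each leg's bounding box inset 39 mm from the nearest pair of top edges, running from the floor to the underside of the top.

B is a four-legged stool. The seat is a 272×334×25 mm slab whose top surface is at z = 394 mm; four round legs, each 32 mm in diameter, run from the floor (z = 0) to the underside of the seat, each leg's axis is inset half a diameter from the nearest pair of seat edges (so the leg's bounding box is flush with the corner).

Three stools sit around the table at the −y, +y, −x sides.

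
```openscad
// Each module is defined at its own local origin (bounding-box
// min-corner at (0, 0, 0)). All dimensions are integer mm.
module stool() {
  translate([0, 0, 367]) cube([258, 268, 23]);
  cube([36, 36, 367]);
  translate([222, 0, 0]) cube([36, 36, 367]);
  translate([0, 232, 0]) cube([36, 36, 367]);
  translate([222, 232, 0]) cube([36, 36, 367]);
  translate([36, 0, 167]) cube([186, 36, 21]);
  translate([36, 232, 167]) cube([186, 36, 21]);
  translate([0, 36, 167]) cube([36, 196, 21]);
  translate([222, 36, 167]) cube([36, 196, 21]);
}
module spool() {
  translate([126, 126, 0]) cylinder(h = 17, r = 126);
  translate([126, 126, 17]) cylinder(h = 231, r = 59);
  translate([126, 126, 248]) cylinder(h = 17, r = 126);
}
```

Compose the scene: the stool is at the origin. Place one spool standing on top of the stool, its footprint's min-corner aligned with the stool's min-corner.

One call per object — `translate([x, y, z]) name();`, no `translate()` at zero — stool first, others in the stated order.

stool();
translate([0, 0, 390]) spool();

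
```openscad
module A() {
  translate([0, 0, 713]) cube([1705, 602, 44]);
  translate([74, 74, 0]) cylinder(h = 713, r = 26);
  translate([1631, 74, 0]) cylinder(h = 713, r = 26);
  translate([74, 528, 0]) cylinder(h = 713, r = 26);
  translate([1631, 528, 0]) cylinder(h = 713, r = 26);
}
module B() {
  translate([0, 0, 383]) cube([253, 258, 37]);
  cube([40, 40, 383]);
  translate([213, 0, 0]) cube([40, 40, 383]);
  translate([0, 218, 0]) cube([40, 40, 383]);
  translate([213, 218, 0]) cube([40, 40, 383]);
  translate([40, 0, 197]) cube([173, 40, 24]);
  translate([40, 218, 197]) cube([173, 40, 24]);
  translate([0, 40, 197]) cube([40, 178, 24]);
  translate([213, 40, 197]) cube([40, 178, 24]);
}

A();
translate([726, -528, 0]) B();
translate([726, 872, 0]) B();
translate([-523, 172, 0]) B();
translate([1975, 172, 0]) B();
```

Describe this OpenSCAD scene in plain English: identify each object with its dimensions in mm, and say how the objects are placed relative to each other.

A is a table: top 1705 mm (x) × 602 mm (y), 44 mm thick, upper face at z = 757 mm, on four round legs of 52 mm diameter, each leg's bounding box inset 48 mm from the nearest pair of top edges, running from z = 0 to the bottom of the top.

B is a four-legged stool. The seat is 253×258 mm, 37 mm thick, top at z = 420 mm. It stands on four square legs, each 40×40 mm in cross-section, from z = 0 to the seat underside, each flush with a corner of the seat. Four stretchers, 40 mm wide and 24 mm tall, connect adjacent legs with their undersides at z = 197 mm, each running between the inner faces of the legs it joins and aligned with the legs' outer faces on the other axis.

Four stools sit around the table at the −y, +y, −x, +x sides.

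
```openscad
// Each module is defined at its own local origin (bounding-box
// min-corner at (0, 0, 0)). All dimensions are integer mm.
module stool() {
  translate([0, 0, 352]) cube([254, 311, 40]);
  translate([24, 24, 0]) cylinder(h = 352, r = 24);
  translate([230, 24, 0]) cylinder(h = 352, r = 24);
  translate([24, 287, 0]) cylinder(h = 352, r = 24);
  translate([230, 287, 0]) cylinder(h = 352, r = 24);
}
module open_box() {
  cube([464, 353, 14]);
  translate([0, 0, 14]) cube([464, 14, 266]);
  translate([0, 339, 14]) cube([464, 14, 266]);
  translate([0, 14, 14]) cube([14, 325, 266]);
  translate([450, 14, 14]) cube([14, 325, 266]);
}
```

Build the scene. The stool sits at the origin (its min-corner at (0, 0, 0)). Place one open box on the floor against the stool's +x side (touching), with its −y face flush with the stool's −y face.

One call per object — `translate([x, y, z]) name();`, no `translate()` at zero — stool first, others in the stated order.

stool();
translate([254, 0, 0]) open_box();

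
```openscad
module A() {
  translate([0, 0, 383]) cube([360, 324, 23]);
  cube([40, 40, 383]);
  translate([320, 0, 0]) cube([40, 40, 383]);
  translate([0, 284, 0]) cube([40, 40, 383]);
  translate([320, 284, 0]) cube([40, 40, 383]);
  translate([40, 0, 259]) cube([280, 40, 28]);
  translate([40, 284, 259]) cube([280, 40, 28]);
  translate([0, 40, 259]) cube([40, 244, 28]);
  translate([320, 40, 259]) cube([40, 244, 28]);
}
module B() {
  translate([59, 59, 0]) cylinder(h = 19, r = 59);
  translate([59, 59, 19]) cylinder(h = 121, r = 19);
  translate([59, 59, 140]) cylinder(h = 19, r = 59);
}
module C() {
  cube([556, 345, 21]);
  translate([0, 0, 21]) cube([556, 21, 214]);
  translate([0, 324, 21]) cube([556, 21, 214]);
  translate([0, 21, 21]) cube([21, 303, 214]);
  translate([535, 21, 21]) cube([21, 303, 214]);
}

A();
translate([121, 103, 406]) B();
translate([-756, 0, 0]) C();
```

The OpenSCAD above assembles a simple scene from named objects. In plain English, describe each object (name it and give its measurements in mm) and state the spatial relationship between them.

A is a four-legged stool. The seat is 360×324 mm, 23 mm thick, top at z = 406 mm. It stands on four square legs, each 40×40 mm in cross-section, from z = 0 to the seat underside, each flush with a corner of the seat. Four stretchers, 40 mm wide and 28 mm tall, connect adjacent legs with their undersides at z = 259 mm, each running between the inner faces of the legs it joins and aligned with the legs' outer faces on the other axis.

B is a spool: two coaxial disc flanges of radius 59 mm and thickness 19 mm, joined by a core cylinder of radius 19 mm and height 121 mm. The lower flange rests on z = 0 and the three cylinders share a vertical axis.

C is an open-topped rectangular box: outside dimensions 556×345×235 mm, with a uniform wall and base thickness of 21 mm. The base is a full 556×345 slab on the floor; four walls sit on top of the base. The front and back walls (the −y and +y sides) span the full width; the two side walls fit between them.

The spool is on top of the stool, centred. The open box is on the floor beside the stool on its −x side.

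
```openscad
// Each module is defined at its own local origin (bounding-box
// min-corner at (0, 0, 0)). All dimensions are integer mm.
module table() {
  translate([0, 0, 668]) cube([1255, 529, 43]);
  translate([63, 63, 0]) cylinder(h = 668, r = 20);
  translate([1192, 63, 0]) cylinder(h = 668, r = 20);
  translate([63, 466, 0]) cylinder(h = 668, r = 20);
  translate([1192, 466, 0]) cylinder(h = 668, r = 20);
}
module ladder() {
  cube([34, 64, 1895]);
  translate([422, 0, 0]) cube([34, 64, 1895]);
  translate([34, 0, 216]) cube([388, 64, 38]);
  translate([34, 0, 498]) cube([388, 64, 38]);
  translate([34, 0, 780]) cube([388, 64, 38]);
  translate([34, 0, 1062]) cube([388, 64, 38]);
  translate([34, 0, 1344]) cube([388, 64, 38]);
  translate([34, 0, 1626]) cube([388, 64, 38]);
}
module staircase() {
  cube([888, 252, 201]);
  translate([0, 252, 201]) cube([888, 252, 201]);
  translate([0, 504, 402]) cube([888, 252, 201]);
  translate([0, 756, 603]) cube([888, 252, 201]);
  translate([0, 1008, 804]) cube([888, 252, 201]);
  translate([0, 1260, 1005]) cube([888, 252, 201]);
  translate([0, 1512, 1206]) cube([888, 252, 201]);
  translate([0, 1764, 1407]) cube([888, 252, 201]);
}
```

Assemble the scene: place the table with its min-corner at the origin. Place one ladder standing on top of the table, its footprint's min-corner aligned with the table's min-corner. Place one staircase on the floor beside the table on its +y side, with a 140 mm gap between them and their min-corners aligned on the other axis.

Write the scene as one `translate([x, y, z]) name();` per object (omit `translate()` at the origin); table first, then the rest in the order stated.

table();
translate([0, 0, 711]) ladder();
translate([0, 669, 0]) staircase();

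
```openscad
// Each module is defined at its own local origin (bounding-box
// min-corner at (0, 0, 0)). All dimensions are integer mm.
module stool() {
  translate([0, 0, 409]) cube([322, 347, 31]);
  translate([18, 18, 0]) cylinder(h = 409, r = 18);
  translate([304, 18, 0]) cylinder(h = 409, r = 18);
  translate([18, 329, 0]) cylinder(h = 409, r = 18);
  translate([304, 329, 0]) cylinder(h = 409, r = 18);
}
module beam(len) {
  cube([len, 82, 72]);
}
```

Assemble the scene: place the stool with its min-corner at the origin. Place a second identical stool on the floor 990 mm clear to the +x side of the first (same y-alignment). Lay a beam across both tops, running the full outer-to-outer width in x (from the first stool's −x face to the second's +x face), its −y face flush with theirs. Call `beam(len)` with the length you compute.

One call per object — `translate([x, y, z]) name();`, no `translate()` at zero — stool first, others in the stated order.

stool();
translate([1312, 0, 0]) stool();
translate([0, 0, 440]) beam(1634);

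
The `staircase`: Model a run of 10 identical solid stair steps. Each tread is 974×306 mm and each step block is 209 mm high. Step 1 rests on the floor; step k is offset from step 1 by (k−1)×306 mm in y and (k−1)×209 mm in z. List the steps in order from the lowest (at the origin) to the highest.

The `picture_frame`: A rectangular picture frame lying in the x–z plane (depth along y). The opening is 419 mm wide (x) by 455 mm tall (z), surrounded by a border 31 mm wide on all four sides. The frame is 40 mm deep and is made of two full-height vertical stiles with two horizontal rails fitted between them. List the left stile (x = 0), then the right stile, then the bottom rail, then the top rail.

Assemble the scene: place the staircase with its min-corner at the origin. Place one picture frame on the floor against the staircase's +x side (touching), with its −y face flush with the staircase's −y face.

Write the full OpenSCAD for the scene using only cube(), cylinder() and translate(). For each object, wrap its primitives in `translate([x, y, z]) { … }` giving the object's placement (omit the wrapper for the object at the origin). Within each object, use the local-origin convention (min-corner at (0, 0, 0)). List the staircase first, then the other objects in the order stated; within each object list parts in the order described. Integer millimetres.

cube([974, 306, 209]);
translate([0, 306, 209]) cube([974, 306, 209]);
translate([0, 612, 418]) cube([974, 306, 209]);
translate([0, 918, 627]) cube([974, 306, 209]);
translate([0, 1224, 836]) cube([974, 306, 209]);
translate([0, 1530, 1045]) cube([974, 306, 209]);
translate([0, 1836, 1254]) cube([974, 306, 209]);
translate([0, 2142, 1463]) cube([974, 306, 209]);
translate([0, 2448, 1672]) cube([974, 306, 209]);
translate([0, 2754, 1881]) cube([974, 306, 209]);
translate([974, 0, 0]) {
  cube([31, 40, 517]);
  translate([450, 0, 0]) cube([31, 40, 517]);
  translate([31, 0, 0]) cube([419, 40, 31]);
  translate([31, 0, 486]) cube([419, 40, 31]);
}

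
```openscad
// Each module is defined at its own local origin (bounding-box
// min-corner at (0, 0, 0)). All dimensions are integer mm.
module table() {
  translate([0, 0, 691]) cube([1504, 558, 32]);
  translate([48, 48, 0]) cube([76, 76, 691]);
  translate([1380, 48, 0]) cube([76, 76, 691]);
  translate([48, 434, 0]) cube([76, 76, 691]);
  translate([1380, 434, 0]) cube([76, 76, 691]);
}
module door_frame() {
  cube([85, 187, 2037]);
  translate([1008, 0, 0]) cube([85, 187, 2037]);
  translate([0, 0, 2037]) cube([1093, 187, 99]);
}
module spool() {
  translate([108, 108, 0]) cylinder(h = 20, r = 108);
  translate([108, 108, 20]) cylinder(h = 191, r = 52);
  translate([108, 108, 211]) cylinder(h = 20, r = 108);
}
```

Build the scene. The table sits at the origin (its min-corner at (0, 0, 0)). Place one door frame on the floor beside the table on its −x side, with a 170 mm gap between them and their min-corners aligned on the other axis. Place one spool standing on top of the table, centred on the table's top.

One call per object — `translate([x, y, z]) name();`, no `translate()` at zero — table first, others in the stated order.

table();
translate([-1263, 0, 0]) door_frame();
translate([644, 171, 723]) spool();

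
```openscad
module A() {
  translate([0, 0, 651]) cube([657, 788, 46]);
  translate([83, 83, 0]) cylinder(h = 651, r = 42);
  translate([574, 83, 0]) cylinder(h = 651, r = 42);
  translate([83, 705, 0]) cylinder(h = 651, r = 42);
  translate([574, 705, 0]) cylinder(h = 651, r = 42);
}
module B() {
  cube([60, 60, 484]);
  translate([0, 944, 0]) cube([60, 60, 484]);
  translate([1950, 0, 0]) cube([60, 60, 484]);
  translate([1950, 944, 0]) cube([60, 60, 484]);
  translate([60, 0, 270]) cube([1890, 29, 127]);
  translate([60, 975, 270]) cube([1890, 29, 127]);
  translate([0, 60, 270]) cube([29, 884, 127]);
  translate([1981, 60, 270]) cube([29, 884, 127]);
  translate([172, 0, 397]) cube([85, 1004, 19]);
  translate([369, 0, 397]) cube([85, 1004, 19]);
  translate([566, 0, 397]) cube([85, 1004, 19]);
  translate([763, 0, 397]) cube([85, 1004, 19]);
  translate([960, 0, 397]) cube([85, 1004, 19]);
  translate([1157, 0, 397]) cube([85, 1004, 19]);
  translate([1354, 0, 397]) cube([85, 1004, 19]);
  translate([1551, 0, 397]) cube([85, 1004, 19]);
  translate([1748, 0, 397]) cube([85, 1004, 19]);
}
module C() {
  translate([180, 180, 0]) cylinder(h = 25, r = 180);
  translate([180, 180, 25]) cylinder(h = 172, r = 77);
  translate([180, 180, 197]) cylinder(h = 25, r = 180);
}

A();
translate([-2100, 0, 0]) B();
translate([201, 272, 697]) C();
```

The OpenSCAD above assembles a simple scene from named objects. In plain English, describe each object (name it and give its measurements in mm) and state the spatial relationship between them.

A is a table: top 657 mm (x) × 788 mm (y), 46 mm thick, upper face at z = 697 mm, on four round legs of 84 mm diameter, each leg's bounding box inset 41 mm from the nearest pair of top edges, running from z = 0 to the bottom of the top.

B is a bed frame 2010 mm long (x) by 1004 mm wide (y). Four 60×60 mm corner posts, 484 mm tall, at the corners of the footprint. Four rails of 29 mm thickness and 127 mm height run between adjacent posts with their undersides at z = 270 mm, their outer faces flush with the outside of the frame (the two x-running rails run between the posts' inner faces; the two y-running rails run between the posts' inner faces). 9 slats, each 85 mm wide (x) and 19 mm thick, lie across the top of the two x-running rails, running the full 1004 mm width of the frame in y; the slats are evenly spaced along x between the inner faces of the end posts with equal gaps (rounded down to the nearest mm) at the −x end and between each pair — any rounding remainder accumulates at the +x end.

C is a spool: two coaxial disc flanges of radius 180 mm and thickness 25 mm, joined by a core cylinder of radius 77 mm and height 172 mm. The lower flange rests on z = 0 and the three cylinders share a vertical axis.

The bed frame is on the floor beside the table on its −x side. The spool is on top of the table.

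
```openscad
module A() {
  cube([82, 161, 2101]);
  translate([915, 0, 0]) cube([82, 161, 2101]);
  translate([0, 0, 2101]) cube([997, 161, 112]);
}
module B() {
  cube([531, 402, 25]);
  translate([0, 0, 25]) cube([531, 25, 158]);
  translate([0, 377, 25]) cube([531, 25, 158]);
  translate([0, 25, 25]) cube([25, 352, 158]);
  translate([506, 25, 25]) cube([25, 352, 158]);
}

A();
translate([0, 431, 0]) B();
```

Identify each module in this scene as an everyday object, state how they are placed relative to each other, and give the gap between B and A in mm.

The open box's nearest face is 270 mm from the door frame's +y face.

A is a door frame. B is an open box. The open box is on the floor beside the door frame on its +y side. The gap between the open box and the door frame is 270 mm.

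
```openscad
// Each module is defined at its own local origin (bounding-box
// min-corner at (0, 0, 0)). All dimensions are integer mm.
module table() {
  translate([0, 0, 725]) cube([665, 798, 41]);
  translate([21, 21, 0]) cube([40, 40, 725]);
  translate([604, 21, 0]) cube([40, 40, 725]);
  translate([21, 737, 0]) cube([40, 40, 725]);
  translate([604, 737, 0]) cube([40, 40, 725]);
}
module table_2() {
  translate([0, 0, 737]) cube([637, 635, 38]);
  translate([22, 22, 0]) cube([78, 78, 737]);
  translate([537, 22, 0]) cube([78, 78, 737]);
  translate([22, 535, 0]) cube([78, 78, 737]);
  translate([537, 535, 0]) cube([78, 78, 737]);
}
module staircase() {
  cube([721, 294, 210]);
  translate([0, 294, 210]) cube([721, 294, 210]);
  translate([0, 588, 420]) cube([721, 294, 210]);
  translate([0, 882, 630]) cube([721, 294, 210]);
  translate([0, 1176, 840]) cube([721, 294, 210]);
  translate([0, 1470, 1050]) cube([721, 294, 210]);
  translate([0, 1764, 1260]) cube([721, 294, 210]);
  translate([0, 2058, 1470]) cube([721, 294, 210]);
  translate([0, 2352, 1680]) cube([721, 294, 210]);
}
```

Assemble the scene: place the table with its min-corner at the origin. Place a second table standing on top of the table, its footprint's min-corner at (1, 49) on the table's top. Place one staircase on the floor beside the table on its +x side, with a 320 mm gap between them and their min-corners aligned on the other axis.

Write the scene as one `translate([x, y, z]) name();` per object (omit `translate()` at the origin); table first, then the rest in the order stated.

table();
translate([1, 49, 766]) table_2();
translate([985, 0, 0]) staircase();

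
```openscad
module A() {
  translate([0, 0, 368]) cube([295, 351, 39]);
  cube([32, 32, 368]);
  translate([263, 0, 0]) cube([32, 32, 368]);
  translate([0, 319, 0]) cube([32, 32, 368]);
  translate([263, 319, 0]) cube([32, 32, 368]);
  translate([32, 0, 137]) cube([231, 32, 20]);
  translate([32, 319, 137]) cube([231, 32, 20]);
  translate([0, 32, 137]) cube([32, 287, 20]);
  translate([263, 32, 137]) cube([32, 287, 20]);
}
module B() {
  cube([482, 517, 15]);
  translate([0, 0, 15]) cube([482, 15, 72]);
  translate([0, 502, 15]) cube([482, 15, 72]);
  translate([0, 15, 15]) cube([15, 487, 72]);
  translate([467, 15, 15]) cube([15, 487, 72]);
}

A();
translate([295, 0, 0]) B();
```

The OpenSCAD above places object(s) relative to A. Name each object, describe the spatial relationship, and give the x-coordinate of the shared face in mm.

A is a stool. B is an open box. The open box is against the stool's +x side, with their −y faces flush. The x-coordinate of the shared face is 295 mm.

The stool's +x face and the open box's −x face are both at x = 295 mm.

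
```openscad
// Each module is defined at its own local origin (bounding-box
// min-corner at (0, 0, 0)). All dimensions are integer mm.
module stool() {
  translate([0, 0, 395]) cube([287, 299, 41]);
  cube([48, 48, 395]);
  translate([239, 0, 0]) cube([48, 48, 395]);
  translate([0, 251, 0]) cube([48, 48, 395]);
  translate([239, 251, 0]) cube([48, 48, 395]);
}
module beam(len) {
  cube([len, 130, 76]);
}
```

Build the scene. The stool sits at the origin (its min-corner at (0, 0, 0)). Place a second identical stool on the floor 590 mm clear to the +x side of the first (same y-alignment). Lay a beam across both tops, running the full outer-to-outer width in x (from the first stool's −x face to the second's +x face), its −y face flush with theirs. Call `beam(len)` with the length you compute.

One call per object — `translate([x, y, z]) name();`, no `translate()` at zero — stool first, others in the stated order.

stool();
translate([877, 0, 0]) stool();
translate([0, 0, 436]) beam(1164);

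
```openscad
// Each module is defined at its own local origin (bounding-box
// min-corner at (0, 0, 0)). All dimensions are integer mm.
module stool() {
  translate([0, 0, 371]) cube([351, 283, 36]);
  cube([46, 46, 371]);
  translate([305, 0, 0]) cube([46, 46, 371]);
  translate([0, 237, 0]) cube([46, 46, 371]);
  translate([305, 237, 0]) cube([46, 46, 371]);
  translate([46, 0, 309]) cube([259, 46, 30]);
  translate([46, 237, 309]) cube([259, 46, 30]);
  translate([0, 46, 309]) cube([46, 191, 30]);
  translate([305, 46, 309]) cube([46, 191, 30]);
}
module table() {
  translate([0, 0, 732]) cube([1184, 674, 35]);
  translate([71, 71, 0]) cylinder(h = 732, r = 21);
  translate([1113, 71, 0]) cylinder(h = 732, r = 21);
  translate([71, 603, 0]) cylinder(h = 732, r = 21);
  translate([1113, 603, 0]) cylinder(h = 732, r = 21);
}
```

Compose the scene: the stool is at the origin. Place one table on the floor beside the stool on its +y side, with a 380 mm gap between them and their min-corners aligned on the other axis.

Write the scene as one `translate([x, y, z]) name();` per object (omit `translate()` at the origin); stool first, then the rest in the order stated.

stool();
translate([0, 663, 0]) table();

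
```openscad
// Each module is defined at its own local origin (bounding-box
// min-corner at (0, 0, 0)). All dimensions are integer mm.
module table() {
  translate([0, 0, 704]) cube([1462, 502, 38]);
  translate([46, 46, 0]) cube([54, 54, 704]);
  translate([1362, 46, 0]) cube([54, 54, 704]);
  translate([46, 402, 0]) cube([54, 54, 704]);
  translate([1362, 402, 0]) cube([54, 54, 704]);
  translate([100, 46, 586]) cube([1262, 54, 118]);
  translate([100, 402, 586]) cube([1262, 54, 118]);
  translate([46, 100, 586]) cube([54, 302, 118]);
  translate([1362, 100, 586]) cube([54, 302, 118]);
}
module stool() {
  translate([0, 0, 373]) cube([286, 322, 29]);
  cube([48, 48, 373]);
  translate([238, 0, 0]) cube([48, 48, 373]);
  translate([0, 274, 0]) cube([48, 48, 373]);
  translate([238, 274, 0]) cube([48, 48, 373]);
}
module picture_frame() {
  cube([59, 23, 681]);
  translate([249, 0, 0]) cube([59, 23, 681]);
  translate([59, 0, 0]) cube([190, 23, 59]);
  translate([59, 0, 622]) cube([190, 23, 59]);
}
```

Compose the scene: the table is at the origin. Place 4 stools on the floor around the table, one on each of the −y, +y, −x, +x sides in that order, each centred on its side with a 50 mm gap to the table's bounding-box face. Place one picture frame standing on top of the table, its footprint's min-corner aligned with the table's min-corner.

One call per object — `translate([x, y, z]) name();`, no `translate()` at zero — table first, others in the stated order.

table();
translate([588, -372, 0]) stool();
translate([588, 552, 0]) stool();
translate([-336, 90, 0]) stool();
translate([1512, 90, 0]) stool();
translate([0, 0, 742]) picture_frame();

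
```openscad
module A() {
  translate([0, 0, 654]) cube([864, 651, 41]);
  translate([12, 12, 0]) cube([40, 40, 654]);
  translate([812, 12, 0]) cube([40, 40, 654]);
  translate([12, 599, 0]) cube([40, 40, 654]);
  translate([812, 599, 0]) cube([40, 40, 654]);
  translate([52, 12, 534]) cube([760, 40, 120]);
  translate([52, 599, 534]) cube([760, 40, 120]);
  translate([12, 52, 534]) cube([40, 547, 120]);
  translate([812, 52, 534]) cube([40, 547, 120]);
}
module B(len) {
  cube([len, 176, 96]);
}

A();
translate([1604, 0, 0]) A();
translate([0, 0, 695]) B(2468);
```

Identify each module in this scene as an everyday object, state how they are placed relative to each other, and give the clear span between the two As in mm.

Second table starts at x = 1604; first ends at x = 864; clear span = 1604 − 864 = 740 mm.

A is a table. B is a beam. A beam spans the tops of two tables. The clear span between the two tables is 740 mm.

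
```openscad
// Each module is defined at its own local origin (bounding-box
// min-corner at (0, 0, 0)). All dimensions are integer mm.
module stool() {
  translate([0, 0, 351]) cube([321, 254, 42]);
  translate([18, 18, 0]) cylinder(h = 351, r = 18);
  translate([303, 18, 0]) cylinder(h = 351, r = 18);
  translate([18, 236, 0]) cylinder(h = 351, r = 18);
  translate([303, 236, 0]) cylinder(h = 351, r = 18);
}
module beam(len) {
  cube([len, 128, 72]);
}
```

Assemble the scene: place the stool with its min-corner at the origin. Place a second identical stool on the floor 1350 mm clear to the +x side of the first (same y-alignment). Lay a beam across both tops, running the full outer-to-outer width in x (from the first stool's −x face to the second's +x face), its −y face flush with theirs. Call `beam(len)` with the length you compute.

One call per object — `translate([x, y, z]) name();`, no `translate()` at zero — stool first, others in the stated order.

stool();
translate([1671, 0, 0]) stool();
translate([0, 0, 393]) beam(1992);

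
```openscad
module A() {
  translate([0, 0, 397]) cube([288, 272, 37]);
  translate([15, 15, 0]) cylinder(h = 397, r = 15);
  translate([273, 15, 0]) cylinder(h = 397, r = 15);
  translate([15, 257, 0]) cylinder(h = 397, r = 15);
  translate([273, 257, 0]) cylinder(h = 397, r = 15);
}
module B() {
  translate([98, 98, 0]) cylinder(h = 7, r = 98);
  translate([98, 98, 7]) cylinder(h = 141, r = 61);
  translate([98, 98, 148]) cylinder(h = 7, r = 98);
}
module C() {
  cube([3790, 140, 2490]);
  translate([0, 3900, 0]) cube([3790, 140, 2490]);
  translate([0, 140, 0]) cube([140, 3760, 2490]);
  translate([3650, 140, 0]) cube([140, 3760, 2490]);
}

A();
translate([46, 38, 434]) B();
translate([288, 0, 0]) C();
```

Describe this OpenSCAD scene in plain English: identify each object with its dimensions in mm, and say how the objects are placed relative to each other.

A is a four-legged stool. The seat is 288×272 mm, 37 mm thick, top at z = 434 mm. It stands on four round legs, each 30 mm in diameter, from z = 0 to the seat underside, each leg's axis is inset half a diameter from the nearest pair of seat edges (so the leg's bounding box is flush with the corner).

B is a spool: two coaxial disc flanges of radius 98 mm and thickness 7 mm, joined by a core cylinder of radius 61 mm and height 141 mm. The lower flange rests on z = 0 and the three cylinders share a vertical axis.

C is the wall frame of a small rectangular building: four walls, each 2490 mm tall and 140 mm thick, enclosing a footprint 3790 mm (x) by 4040 mm (y) outside-to-outside, with no floor or roof. The front and back walls (the −y and +y sides) span the full width; the two side walls fit between them.

The spool is on top of the stool, centred. The house frame is against the stool's +x side, with their −y faces flush.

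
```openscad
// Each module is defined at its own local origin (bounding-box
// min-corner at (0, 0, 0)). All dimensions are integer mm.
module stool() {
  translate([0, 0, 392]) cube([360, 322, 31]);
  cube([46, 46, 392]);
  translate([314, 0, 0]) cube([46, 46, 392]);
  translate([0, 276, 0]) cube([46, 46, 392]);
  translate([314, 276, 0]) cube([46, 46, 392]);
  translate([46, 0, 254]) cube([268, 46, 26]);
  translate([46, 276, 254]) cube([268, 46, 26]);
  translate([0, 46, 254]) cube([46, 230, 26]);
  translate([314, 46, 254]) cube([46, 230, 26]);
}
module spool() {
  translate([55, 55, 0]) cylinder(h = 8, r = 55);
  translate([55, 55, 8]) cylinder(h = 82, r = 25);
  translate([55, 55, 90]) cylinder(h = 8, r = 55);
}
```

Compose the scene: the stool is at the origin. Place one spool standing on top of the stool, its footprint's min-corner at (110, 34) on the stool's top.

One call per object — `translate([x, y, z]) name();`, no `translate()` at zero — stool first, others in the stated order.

stool();
translate([110, 34, 423]) spool();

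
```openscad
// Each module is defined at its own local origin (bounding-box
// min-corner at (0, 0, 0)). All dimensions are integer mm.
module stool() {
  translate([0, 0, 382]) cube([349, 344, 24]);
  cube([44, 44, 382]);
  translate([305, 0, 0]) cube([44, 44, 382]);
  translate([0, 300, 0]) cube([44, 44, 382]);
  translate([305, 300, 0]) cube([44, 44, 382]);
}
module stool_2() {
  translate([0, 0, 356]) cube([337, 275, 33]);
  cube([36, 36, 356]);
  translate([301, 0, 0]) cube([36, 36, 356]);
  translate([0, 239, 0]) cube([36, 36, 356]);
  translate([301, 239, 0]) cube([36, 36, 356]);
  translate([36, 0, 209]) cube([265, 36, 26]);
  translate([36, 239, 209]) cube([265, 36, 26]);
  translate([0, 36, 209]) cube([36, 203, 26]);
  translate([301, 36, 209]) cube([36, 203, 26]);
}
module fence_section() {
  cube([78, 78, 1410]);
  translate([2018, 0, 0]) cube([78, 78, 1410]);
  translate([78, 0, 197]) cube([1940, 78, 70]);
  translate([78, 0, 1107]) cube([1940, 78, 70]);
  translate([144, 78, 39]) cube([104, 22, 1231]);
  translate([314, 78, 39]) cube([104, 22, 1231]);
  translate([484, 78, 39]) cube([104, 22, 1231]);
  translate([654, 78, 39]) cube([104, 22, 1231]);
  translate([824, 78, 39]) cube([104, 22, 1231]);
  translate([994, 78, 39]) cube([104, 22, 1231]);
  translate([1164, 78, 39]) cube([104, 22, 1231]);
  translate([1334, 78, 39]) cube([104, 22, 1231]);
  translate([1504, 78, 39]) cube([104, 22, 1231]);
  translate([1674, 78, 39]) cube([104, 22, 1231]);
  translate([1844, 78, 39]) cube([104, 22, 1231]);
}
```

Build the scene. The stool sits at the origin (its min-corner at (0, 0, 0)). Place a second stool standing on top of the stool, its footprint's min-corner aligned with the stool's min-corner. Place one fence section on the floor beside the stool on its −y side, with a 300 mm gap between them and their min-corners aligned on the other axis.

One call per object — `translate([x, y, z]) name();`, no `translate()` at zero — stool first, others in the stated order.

stool();
translate([0, 0, 406]) stool_2();
translate([0, -400, 0]) fence_section();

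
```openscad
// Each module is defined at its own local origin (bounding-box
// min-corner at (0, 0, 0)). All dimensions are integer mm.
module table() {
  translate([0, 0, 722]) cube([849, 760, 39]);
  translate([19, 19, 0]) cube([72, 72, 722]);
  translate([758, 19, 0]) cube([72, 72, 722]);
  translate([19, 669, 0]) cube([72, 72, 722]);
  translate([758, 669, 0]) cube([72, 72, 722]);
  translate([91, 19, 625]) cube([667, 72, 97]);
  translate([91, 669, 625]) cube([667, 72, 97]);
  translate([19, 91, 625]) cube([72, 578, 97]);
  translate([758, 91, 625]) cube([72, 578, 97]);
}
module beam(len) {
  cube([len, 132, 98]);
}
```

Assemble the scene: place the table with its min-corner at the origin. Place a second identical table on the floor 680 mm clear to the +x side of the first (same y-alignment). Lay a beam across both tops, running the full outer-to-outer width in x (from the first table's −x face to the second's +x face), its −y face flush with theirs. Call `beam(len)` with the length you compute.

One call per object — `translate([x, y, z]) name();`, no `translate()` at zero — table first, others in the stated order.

table();
translate([1529, 0, 0]) table();
translate([0, 0, 761]) beam(2378);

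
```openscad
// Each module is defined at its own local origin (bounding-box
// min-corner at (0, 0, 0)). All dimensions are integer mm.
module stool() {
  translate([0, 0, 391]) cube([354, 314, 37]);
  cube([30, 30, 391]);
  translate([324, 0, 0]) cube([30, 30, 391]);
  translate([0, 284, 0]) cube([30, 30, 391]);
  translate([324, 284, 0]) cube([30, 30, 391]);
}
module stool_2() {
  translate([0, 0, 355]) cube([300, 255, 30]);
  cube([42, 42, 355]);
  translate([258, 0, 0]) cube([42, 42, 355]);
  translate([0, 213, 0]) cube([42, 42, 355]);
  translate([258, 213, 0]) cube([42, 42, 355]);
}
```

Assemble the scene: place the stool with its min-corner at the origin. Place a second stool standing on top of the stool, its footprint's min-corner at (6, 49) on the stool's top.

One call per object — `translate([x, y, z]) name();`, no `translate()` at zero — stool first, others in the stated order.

stool();
translate([6, 49, 428]) stool_2();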